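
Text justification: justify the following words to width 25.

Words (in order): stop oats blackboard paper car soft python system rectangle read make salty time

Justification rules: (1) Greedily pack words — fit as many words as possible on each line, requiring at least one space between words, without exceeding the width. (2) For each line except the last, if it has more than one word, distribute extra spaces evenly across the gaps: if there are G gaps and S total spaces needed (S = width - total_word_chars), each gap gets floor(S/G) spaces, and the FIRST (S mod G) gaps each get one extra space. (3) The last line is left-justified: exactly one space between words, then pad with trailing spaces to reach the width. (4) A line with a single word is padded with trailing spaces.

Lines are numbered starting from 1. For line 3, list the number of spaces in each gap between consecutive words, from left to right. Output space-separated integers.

Line 1: ['stop', 'oats', 'blackboard'] (min_width=20, slack=5)
Line 2: ['paper', 'car', 'soft', 'python'] (min_width=21, slack=4)
Line 3: ['system', 'rectangle', 'read'] (min_width=21, slack=4)
Line 4: ['make', 'salty', 'time'] (min_width=15, slack=10)

Answer: 3 3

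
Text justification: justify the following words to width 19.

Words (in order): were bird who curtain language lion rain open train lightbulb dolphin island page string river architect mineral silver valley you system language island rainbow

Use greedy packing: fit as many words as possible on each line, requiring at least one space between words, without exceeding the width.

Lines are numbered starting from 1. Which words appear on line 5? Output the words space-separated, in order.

Answer: dolphin island page

Derivation:
Line 1: ['were', 'bird', 'who'] (min_width=13, slack=6)
Line 2: ['curtain', 'language'] (min_width=16, slack=3)
Line 3: ['lion', 'rain', 'open'] (min_width=14, slack=5)
Line 4: ['train', 'lightbulb'] (min_width=15, slack=4)
Line 5: ['dolphin', 'island', 'page'] (min_width=19, slack=0)
Line 6: ['string', 'river'] (min_width=12, slack=7)
Line 7: ['architect', 'mineral'] (min_width=17, slack=2)
Line 8: ['silver', 'valley', 'you'] (min_width=17, slack=2)
Line 9: ['system', 'language'] (min_width=15, slack=4)
Line 10: ['island', 'rainbow'] (min_width=14, slack=5)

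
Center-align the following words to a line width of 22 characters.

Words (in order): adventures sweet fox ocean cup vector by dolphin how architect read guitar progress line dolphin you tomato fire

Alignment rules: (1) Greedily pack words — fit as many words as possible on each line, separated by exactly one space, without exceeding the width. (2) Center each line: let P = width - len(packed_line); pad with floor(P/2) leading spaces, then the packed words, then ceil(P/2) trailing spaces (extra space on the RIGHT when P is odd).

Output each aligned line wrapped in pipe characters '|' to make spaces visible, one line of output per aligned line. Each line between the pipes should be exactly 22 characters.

Answer: | adventures sweet fox |
| ocean cup vector by  |
|dolphin how architect |
| read guitar progress |
|   line dolphin you   |
|     tomato fire      |

Derivation:
Line 1: ['adventures', 'sweet', 'fox'] (min_width=20, slack=2)
Line 2: ['ocean', 'cup', 'vector', 'by'] (min_width=19, slack=3)
Line 3: ['dolphin', 'how', 'architect'] (min_width=21, slack=1)
Line 4: ['read', 'guitar', 'progress'] (min_width=20, slack=2)
Line 5: ['line', 'dolphin', 'you'] (min_width=16, slack=6)
Line 6: ['tomato', 'fire'] (min_width=11, slack=11)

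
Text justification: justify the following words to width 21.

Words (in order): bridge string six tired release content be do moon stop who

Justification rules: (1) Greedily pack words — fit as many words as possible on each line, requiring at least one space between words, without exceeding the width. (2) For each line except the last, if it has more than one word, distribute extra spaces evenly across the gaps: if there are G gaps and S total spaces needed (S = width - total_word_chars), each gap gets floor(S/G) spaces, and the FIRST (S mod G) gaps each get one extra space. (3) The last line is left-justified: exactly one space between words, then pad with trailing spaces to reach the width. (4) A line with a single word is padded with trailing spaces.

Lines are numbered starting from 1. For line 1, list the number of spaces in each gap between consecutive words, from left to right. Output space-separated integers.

Line 1: ['bridge', 'string', 'six'] (min_width=17, slack=4)
Line 2: ['tired', 'release', 'content'] (min_width=21, slack=0)
Line 3: ['be', 'do', 'moon', 'stop', 'who'] (min_width=19, slack=2)

Answer: 3 3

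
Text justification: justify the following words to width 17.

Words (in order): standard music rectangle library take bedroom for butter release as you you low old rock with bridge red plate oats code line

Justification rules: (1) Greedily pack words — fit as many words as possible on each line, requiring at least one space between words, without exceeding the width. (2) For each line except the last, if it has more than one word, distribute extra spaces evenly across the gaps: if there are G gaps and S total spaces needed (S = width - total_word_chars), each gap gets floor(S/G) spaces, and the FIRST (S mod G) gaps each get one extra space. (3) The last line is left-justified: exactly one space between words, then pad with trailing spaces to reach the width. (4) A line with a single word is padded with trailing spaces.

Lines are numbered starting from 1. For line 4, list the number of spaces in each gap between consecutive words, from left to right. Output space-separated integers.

Answer: 1 1

Derivation:
Line 1: ['standard', 'music'] (min_width=14, slack=3)
Line 2: ['rectangle', 'library'] (min_width=17, slack=0)
Line 3: ['take', 'bedroom', 'for'] (min_width=16, slack=1)
Line 4: ['butter', 'release', 'as'] (min_width=17, slack=0)
Line 5: ['you', 'you', 'low', 'old'] (min_width=15, slack=2)
Line 6: ['rock', 'with', 'bridge'] (min_width=16, slack=1)
Line 7: ['red', 'plate', 'oats'] (min_width=14, slack=3)
Line 8: ['code', 'line'] (min_width=9, slack=8)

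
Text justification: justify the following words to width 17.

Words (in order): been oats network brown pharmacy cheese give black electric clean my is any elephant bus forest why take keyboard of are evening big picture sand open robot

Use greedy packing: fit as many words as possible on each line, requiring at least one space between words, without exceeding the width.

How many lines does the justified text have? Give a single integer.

Line 1: ['been', 'oats', 'network'] (min_width=17, slack=0)
Line 2: ['brown', 'pharmacy'] (min_width=14, slack=3)
Line 3: ['cheese', 'give', 'black'] (min_width=17, slack=0)
Line 4: ['electric', 'clean', 'my'] (min_width=17, slack=0)
Line 5: ['is', 'any', 'elephant'] (min_width=15, slack=2)
Line 6: ['bus', 'forest', 'why'] (min_width=14, slack=3)
Line 7: ['take', 'keyboard', 'of'] (min_width=16, slack=1)
Line 8: ['are', 'evening', 'big'] (min_width=15, slack=2)
Line 9: ['picture', 'sand', 'open'] (min_width=17, slack=0)
Line 10: ['robot'] (min_width=5, slack=12)
Total lines: 10

Answer: 10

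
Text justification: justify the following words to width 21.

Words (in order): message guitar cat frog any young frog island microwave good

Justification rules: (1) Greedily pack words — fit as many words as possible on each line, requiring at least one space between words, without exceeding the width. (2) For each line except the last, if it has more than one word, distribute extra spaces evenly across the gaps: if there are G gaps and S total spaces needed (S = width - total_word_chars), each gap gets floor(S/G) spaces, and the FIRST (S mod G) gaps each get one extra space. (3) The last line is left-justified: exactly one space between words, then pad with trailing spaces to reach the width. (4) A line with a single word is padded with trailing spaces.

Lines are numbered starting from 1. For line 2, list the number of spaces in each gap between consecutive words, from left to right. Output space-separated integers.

Line 1: ['message', 'guitar', 'cat'] (min_width=18, slack=3)
Line 2: ['frog', 'any', 'young', 'frog'] (min_width=19, slack=2)
Line 3: ['island', 'microwave', 'good'] (min_width=21, slack=0)

Answer: 2 2 1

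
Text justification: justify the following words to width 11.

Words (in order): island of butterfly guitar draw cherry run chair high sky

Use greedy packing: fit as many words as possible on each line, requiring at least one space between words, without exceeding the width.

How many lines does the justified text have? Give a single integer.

Answer: 6

Derivation:
Line 1: ['island', 'of'] (min_width=9, slack=2)
Line 2: ['butterfly'] (min_width=9, slack=2)
Line 3: ['guitar', 'draw'] (min_width=11, slack=0)
Line 4: ['cherry', 'run'] (min_width=10, slack=1)
Line 5: ['chair', 'high'] (min_width=10, slack=1)
Line 6: ['sky'] (min_width=3, slack=8)
Total lines: 6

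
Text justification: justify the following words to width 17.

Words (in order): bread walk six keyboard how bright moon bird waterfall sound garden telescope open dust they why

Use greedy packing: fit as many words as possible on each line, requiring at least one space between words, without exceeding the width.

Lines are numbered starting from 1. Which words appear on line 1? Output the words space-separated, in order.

Line 1: ['bread', 'walk', 'six'] (min_width=14, slack=3)
Line 2: ['keyboard', 'how'] (min_width=12, slack=5)
Line 3: ['bright', 'moon', 'bird'] (min_width=16, slack=1)
Line 4: ['waterfall', 'sound'] (min_width=15, slack=2)
Line 5: ['garden', 'telescope'] (min_width=16, slack=1)
Line 6: ['open', 'dust', 'they'] (min_width=14, slack=3)
Line 7: ['why'] (min_width=3, slack=14)

Answer: bread walk six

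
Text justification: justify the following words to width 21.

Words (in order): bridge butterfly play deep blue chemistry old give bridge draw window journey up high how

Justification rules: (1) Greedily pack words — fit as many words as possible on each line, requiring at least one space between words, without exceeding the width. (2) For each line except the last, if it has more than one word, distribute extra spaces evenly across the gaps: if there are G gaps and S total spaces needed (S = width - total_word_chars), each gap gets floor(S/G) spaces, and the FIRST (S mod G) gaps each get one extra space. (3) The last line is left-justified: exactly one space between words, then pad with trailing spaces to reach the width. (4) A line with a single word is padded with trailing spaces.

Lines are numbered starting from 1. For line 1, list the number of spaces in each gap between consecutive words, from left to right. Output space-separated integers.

Line 1: ['bridge', 'butterfly', 'play'] (min_width=21, slack=0)
Line 2: ['deep', 'blue', 'chemistry'] (min_width=19, slack=2)
Line 3: ['old', 'give', 'bridge', 'draw'] (min_width=20, slack=1)
Line 4: ['window', 'journey', 'up'] (min_width=17, slack=4)
Line 5: ['high', 'how'] (min_width=8, slack=13)

Answer: 1 1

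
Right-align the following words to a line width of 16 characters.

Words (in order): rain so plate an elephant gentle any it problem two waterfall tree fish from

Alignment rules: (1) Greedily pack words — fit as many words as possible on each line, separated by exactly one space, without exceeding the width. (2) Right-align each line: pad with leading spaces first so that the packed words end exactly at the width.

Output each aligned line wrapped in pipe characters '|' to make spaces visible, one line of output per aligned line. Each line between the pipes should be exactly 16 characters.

Line 1: ['rain', 'so', 'plate', 'an'] (min_width=16, slack=0)
Line 2: ['elephant', 'gentle'] (min_width=15, slack=1)
Line 3: ['any', 'it', 'problem'] (min_width=14, slack=2)
Line 4: ['two', 'waterfall'] (min_width=13, slack=3)
Line 5: ['tree', 'fish', 'from'] (min_width=14, slack=2)

Answer: |rain so plate an|
| elephant gentle|
|  any it problem|
|   two waterfall|
|  tree fish from|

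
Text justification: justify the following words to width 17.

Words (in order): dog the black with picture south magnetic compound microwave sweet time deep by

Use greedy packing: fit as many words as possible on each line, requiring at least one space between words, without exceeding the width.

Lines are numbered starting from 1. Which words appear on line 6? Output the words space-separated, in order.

Answer: time deep by

Derivation:
Line 1: ['dog', 'the', 'black'] (min_width=13, slack=4)
Line 2: ['with', 'picture'] (min_width=12, slack=5)
Line 3: ['south', 'magnetic'] (min_width=14, slack=3)
Line 4: ['compound'] (min_width=8, slack=9)
Line 5: ['microwave', 'sweet'] (min_width=15, slack=2)
Line 6: ['time', 'deep', 'by'] (min_width=12, slack=5)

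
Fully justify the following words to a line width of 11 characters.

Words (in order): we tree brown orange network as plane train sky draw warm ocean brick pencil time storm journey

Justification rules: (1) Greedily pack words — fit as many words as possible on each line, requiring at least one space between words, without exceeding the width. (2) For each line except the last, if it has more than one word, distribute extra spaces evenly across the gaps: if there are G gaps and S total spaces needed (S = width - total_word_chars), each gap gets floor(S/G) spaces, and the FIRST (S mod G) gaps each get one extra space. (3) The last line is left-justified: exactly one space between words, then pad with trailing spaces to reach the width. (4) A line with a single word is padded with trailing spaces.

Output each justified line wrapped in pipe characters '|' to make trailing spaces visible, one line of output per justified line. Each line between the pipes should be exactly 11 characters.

Answer: |we     tree|
|brown      |
|orange     |
|network  as|
|plane train|
|sky    draw|
|warm  ocean|
|brick      |
|pencil time|
|storm      |
|journey    |

Derivation:
Line 1: ['we', 'tree'] (min_width=7, slack=4)
Line 2: ['brown'] (min_width=5, slack=6)
Line 3: ['orange'] (min_width=6, slack=5)
Line 4: ['network', 'as'] (min_width=10, slack=1)
Line 5: ['plane', 'train'] (min_width=11, slack=0)
Line 6: ['sky', 'draw'] (min_width=8, slack=3)
Line 7: ['warm', 'ocean'] (min_width=10, slack=1)
Line 8: ['brick'] (min_width=5, slack=6)
Line 9: ['pencil', 'time'] (min_width=11, slack=0)
Line 10: ['storm'] (min_width=5, slack=6)
Line 11: ['journey'] (min_width=7, slack=4)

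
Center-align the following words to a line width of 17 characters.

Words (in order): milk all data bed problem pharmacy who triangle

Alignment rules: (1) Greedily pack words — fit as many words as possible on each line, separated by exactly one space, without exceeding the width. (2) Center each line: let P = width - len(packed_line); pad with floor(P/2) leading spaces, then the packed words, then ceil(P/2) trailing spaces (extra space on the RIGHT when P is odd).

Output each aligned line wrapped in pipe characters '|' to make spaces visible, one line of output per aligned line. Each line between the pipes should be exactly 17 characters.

Line 1: ['milk', 'all', 'data', 'bed'] (min_width=17, slack=0)
Line 2: ['problem', 'pharmacy'] (min_width=16, slack=1)
Line 3: ['who', 'triangle'] (min_width=12, slack=5)

Answer: |milk all data bed|
|problem pharmacy |
|  who triangle   |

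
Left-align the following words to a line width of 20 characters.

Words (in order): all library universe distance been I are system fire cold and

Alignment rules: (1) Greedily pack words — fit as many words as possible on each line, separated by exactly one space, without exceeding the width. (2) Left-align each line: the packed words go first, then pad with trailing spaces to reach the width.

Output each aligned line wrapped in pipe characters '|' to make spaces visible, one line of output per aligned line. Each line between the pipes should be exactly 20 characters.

Answer: |all library universe|
|distance been I are |
|system fire cold and|

Derivation:
Line 1: ['all', 'library', 'universe'] (min_width=20, slack=0)
Line 2: ['distance', 'been', 'I', 'are'] (min_width=19, slack=1)
Line 3: ['system', 'fire', 'cold', 'and'] (min_width=20, slack=0)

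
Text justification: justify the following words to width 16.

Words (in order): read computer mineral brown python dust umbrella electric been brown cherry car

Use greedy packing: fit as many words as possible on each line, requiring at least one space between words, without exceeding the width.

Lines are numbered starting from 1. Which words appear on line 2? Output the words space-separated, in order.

Line 1: ['read', 'computer'] (min_width=13, slack=3)
Line 2: ['mineral', 'brown'] (min_width=13, slack=3)
Line 3: ['python', 'dust'] (min_width=11, slack=5)
Line 4: ['umbrella'] (min_width=8, slack=8)
Line 5: ['electric', 'been'] (min_width=13, slack=3)
Line 6: ['brown', 'cherry', 'car'] (min_width=16, slack=0)

Answer: mineral brown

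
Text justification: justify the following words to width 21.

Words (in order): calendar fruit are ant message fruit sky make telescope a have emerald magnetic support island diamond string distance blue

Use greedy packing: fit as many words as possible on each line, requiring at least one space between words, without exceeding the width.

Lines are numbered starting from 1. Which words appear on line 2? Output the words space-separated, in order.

Answer: ant message fruit sky

Derivation:
Line 1: ['calendar', 'fruit', 'are'] (min_width=18, slack=3)
Line 2: ['ant', 'message', 'fruit', 'sky'] (min_width=21, slack=0)
Line 3: ['make', 'telescope', 'a', 'have'] (min_width=21, slack=0)
Line 4: ['emerald', 'magnetic'] (min_width=16, slack=5)
Line 5: ['support', 'island'] (min_width=14, slack=7)
Line 6: ['diamond', 'string'] (min_width=14, slack=7)
Line 7: ['distance', 'blue'] (min_width=13, slack=8)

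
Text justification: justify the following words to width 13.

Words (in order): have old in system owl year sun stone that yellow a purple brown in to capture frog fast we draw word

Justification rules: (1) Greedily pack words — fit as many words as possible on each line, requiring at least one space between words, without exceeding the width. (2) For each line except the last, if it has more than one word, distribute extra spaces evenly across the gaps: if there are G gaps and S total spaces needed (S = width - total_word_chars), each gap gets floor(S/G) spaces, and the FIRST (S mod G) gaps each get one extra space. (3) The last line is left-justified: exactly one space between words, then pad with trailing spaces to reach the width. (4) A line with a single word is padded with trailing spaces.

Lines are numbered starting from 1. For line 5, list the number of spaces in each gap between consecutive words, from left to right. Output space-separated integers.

Answer: 6

Derivation:
Line 1: ['have', 'old', 'in'] (min_width=11, slack=2)
Line 2: ['system', 'owl'] (min_width=10, slack=3)
Line 3: ['year', 'sun'] (min_width=8, slack=5)
Line 4: ['stone', 'that'] (min_width=10, slack=3)
Line 5: ['yellow', 'a'] (min_width=8, slack=5)
Line 6: ['purple', 'brown'] (min_width=12, slack=1)
Line 7: ['in', 'to', 'capture'] (min_width=13, slack=0)
Line 8: ['frog', 'fast', 'we'] (min_width=12, slack=1)
Line 9: ['draw', 'word'] (min_width=9, slack=4)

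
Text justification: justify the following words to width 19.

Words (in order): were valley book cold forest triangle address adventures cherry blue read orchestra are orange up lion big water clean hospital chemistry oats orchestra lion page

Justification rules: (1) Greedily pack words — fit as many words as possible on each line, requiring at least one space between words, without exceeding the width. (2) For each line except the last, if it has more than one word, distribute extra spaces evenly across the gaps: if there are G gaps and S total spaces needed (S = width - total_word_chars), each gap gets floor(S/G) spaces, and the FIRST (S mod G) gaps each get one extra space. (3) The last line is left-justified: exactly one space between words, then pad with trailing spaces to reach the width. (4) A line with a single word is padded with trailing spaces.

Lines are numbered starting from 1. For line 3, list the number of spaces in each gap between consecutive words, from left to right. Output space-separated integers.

Line 1: ['were', 'valley', 'book'] (min_width=16, slack=3)
Line 2: ['cold', 'forest'] (min_width=11, slack=8)
Line 3: ['triangle', 'address'] (min_width=16, slack=3)
Line 4: ['adventures', 'cherry'] (min_width=17, slack=2)
Line 5: ['blue', 'read', 'orchestra'] (min_width=19, slack=0)
Line 6: ['are', 'orange', 'up', 'lion'] (min_width=18, slack=1)
Line 7: ['big', 'water', 'clean'] (min_width=15, slack=4)
Line 8: ['hospital', 'chemistry'] (min_width=18, slack=1)
Line 9: ['oats', 'orchestra', 'lion'] (min_width=19, slack=0)
Line 10: ['page'] (min_width=4, slack=15)

Answer: 4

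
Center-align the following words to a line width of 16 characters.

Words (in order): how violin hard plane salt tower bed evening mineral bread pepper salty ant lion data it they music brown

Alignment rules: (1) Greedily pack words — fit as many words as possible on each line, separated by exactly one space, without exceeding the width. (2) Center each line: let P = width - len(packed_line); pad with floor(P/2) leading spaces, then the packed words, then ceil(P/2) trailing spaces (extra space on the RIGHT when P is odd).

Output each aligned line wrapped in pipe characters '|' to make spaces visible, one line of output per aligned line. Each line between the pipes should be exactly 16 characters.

Answer: |how violin hard |
|plane salt tower|
|  bed evening   |
| mineral bread  |
|pepper salty ant|
|  lion data it  |
|they music brown|

Derivation:
Line 1: ['how', 'violin', 'hard'] (min_width=15, slack=1)
Line 2: ['plane', 'salt', 'tower'] (min_width=16, slack=0)
Line 3: ['bed', 'evening'] (min_width=11, slack=5)
Line 4: ['mineral', 'bread'] (min_width=13, slack=3)
Line 5: ['pepper', 'salty', 'ant'] (min_width=16, slack=0)
Line 6: ['lion', 'data', 'it'] (min_width=12, slack=4)
Line 7: ['they', 'music', 'brown'] (min_width=16, slack=0)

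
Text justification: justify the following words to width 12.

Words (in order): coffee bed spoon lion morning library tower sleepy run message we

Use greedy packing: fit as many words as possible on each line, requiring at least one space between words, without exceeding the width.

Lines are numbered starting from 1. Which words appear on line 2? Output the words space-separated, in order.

Answer: spoon lion

Derivation:
Line 1: ['coffee', 'bed'] (min_width=10, slack=2)
Line 2: ['spoon', 'lion'] (min_width=10, slack=2)
Line 3: ['morning'] (min_width=7, slack=5)
Line 4: ['library'] (min_width=7, slack=5)
Line 5: ['tower', 'sleepy'] (min_width=12, slack=0)
Line 6: ['run', 'message'] (min_width=11, slack=1)
Line 7: ['we'] (min_width=2, slack=10)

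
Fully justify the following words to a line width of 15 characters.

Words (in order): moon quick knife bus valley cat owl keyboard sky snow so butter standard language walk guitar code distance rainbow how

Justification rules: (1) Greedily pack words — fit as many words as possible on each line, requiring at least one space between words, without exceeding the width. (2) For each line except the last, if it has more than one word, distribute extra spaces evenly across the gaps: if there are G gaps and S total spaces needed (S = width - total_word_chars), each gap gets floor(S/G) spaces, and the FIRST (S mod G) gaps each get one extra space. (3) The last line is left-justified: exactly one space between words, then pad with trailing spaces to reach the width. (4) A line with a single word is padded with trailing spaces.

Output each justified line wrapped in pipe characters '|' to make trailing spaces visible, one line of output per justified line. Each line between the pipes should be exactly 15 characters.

Answer: |moon      quick|
|knife       bus|
|valley  cat owl|
|keyboard    sky|
|snow  so butter|
|standard       |
|language   walk|
|guitar     code|
|distance       |
|rainbow how    |

Derivation:
Line 1: ['moon', 'quick'] (min_width=10, slack=5)
Line 2: ['knife', 'bus'] (min_width=9, slack=6)
Line 3: ['valley', 'cat', 'owl'] (min_width=14, slack=1)
Line 4: ['keyboard', 'sky'] (min_width=12, slack=3)
Line 5: ['snow', 'so', 'butter'] (min_width=14, slack=1)
Line 6: ['standard'] (min_width=8, slack=7)
Line 7: ['language', 'walk'] (min_width=13, slack=2)
Line 8: ['guitar', 'code'] (min_width=11, slack=4)
Line 9: ['distance'] (min_width=8, slack=7)
Line 10: ['rainbow', 'how'] (min_width=11, slack=4)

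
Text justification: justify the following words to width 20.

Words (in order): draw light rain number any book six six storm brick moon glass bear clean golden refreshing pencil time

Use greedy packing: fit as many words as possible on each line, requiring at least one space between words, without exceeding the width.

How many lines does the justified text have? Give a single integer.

Line 1: ['draw', 'light', 'rain'] (min_width=15, slack=5)
Line 2: ['number', 'any', 'book', 'six'] (min_width=19, slack=1)
Line 3: ['six', 'storm', 'brick', 'moon'] (min_width=20, slack=0)
Line 4: ['glass', 'bear', 'clean'] (min_width=16, slack=4)
Line 5: ['golden', 'refreshing'] (min_width=17, slack=3)
Line 6: ['pencil', 'time'] (min_width=11, slack=9)
Total lines: 6

Answer: 6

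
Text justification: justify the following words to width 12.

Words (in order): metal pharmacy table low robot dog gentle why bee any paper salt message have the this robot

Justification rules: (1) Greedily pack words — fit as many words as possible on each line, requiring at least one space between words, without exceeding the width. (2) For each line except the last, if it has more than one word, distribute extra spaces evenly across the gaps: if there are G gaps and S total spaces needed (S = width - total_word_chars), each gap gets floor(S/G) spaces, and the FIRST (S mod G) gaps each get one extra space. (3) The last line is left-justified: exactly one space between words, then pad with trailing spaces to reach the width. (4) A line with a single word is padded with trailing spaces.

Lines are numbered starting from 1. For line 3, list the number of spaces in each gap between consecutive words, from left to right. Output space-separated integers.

Answer: 4

Derivation:
Line 1: ['metal'] (min_width=5, slack=7)
Line 2: ['pharmacy'] (min_width=8, slack=4)
Line 3: ['table', 'low'] (min_width=9, slack=3)
Line 4: ['robot', 'dog'] (min_width=9, slack=3)
Line 5: ['gentle', 'why'] (min_width=10, slack=2)
Line 6: ['bee', 'any'] (min_width=7, slack=5)
Line 7: ['paper', 'salt'] (min_width=10, slack=2)
Line 8: ['message', 'have'] (min_width=12, slack=0)
Line 9: ['the', 'this'] (min_width=8, slack=4)
Line 10: ['robot'] (min_width=5, slack=7)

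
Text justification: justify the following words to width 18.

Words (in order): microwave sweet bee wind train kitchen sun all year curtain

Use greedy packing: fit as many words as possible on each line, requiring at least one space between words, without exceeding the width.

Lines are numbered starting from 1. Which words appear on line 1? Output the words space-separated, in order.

Answer: microwave sweet

Derivation:
Line 1: ['microwave', 'sweet'] (min_width=15, slack=3)
Line 2: ['bee', 'wind', 'train'] (min_width=14, slack=4)
Line 3: ['kitchen', 'sun', 'all'] (min_width=15, slack=3)
Line 4: ['year', 'curtain'] (min_width=12, slack=6)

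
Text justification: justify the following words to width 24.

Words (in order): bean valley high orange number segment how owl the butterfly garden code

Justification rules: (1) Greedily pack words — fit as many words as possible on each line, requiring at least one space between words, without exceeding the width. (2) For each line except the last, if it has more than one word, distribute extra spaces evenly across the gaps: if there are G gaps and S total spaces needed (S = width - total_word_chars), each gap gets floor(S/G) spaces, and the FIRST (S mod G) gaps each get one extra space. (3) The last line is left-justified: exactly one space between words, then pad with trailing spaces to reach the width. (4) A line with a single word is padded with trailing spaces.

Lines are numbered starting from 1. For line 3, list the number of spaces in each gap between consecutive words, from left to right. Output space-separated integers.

Answer: 3 3

Derivation:
Line 1: ['bean', 'valley', 'high', 'orange'] (min_width=23, slack=1)
Line 2: ['number', 'segment', 'how', 'owl'] (min_width=22, slack=2)
Line 3: ['the', 'butterfly', 'garden'] (min_width=20, slack=4)
Line 4: ['code'] (min_width=4, slack=20)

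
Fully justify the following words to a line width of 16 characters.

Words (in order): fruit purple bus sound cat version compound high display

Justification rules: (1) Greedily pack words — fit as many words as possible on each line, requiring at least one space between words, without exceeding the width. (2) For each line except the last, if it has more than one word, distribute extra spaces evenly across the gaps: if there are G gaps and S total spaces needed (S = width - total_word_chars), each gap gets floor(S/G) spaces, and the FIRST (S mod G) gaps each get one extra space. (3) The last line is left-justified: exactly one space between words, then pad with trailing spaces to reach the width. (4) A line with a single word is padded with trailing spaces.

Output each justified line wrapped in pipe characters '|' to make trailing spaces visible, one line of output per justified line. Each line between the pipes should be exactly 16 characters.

Answer: |fruit purple bus|
|sound        cat|
|version compound|
|high display    |

Derivation:
Line 1: ['fruit', 'purple', 'bus'] (min_width=16, slack=0)
Line 2: ['sound', 'cat'] (min_width=9, slack=7)
Line 3: ['version', 'compound'] (min_width=16, slack=0)
Line 4: ['high', 'display'] (min_width=12, slack=4)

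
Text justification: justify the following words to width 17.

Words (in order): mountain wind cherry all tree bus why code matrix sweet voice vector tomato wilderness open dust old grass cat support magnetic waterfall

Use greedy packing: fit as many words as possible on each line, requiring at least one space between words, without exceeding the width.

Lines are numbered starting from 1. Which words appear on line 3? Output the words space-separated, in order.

Line 1: ['mountain', 'wind'] (min_width=13, slack=4)
Line 2: ['cherry', 'all', 'tree'] (min_width=15, slack=2)
Line 3: ['bus', 'why', 'code'] (min_width=12, slack=5)
Line 4: ['matrix', 'sweet'] (min_width=12, slack=5)
Line 5: ['voice', 'vector'] (min_width=12, slack=5)
Line 6: ['tomato', 'wilderness'] (min_width=17, slack=0)
Line 7: ['open', 'dust', 'old'] (min_width=13, slack=4)
Line 8: ['grass', 'cat', 'support'] (min_width=17, slack=0)
Line 9: ['magnetic'] (min_width=8, slack=9)
Line 10: ['waterfall'] (min_width=9, slack=8)

Answer: bus why code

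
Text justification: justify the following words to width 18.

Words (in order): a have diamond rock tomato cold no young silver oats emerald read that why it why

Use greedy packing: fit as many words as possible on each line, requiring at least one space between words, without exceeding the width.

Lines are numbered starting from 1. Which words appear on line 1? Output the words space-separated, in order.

Line 1: ['a', 'have', 'diamond'] (min_width=14, slack=4)
Line 2: ['rock', 'tomato', 'cold'] (min_width=16, slack=2)
Line 3: ['no', 'young', 'silver'] (min_width=15, slack=3)
Line 4: ['oats', 'emerald', 'read'] (min_width=17, slack=1)
Line 5: ['that', 'why', 'it', 'why'] (min_width=15, slack=3)

Answer: a have diamond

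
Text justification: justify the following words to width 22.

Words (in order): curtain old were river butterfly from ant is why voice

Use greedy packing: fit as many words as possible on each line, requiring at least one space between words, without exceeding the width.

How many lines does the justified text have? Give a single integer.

Answer: 3

Derivation:
Line 1: ['curtain', 'old', 'were', 'river'] (min_width=22, slack=0)
Line 2: ['butterfly', 'from', 'ant', 'is'] (min_width=21, slack=1)
Line 3: ['why', 'voice'] (min_width=9, slack=13)
Total lines: 3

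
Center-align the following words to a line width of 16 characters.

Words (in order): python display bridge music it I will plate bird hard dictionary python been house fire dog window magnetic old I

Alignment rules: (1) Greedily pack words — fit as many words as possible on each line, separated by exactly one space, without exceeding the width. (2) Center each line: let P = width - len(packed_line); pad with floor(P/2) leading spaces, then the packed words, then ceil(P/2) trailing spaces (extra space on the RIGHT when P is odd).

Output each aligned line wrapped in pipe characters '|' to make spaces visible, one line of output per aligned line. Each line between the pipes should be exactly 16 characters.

Line 1: ['python', 'display'] (min_width=14, slack=2)
Line 2: ['bridge', 'music', 'it'] (min_width=15, slack=1)
Line 3: ['I', 'will', 'plate'] (min_width=12, slack=4)
Line 4: ['bird', 'hard'] (min_width=9, slack=7)
Line 5: ['dictionary'] (min_width=10, slack=6)
Line 6: ['python', 'been'] (min_width=11, slack=5)
Line 7: ['house', 'fire', 'dog'] (min_width=14, slack=2)
Line 8: ['window', 'magnetic'] (min_width=15, slack=1)
Line 9: ['old', 'I'] (min_width=5, slack=11)

Answer: | python display |
|bridge music it |
|  I will plate  |
|   bird hard    |
|   dictionary   |
|  python been   |
| house fire dog |
|window magnetic |
|     old I      |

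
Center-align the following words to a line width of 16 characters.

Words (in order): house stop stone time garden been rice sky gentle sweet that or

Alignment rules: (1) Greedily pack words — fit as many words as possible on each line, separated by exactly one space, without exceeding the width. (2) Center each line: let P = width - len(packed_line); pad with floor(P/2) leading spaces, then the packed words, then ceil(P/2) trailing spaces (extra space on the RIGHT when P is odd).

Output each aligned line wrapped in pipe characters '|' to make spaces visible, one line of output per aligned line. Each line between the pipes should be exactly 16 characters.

Answer: |house stop stone|
|time garden been|
|rice sky gentle |
| sweet that or  |

Derivation:
Line 1: ['house', 'stop', 'stone'] (min_width=16, slack=0)
Line 2: ['time', 'garden', 'been'] (min_width=16, slack=0)
Line 3: ['rice', 'sky', 'gentle'] (min_width=15, slack=1)
Line 4: ['sweet', 'that', 'or'] (min_width=13, slack=3)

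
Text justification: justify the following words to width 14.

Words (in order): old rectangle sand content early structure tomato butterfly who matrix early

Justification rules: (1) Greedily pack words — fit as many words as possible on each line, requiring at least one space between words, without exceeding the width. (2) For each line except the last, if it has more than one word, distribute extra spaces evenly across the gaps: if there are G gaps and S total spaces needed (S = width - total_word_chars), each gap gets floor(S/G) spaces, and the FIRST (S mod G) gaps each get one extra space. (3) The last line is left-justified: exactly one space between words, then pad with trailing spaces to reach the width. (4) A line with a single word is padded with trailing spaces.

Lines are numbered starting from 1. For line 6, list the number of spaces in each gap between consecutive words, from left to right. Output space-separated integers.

Line 1: ['old', 'rectangle'] (min_width=13, slack=1)
Line 2: ['sand', 'content'] (min_width=12, slack=2)
Line 3: ['early'] (min_width=5, slack=9)
Line 4: ['structure'] (min_width=9, slack=5)
Line 5: ['tomato'] (min_width=6, slack=8)
Line 6: ['butterfly', 'who'] (min_width=13, slack=1)
Line 7: ['matrix', 'early'] (min_width=12, slack=2)

Answer: 2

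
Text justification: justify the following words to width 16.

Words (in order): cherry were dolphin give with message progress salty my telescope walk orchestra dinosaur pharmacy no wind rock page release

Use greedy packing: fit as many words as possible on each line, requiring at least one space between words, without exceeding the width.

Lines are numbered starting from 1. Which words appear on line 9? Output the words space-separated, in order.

Line 1: ['cherry', 'were'] (min_width=11, slack=5)
Line 2: ['dolphin', 'give'] (min_width=12, slack=4)
Line 3: ['with', 'message'] (min_width=12, slack=4)
Line 4: ['progress', 'salty'] (min_width=14, slack=2)
Line 5: ['my', 'telescope'] (min_width=12, slack=4)
Line 6: ['walk', 'orchestra'] (min_width=14, slack=2)
Line 7: ['dinosaur'] (min_width=8, slack=8)
Line 8: ['pharmacy', 'no', 'wind'] (min_width=16, slack=0)
Line 9: ['rock', 'page'] (min_width=9, slack=7)
Line 10: ['release'] (min_width=7, slack=9)

Answer: rock page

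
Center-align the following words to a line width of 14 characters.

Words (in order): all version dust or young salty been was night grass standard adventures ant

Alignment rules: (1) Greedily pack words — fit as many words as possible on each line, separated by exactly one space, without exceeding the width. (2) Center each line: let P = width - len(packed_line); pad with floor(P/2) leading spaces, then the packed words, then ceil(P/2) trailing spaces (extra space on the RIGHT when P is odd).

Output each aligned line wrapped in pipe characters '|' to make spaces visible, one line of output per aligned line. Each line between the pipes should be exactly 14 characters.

Answer: | all version  |
|dust or young |
|salty been was|
| night grass  |
|   standard   |
|adventures ant|

Derivation:
Line 1: ['all', 'version'] (min_width=11, slack=3)
Line 2: ['dust', 'or', 'young'] (min_width=13, slack=1)
Line 3: ['salty', 'been', 'was'] (min_width=14, slack=0)
Line 4: ['night', 'grass'] (min_width=11, slack=3)
Line 5: ['standard'] (min_width=8, slack=6)
Line 6: ['adventures', 'ant'] (min_width=14, slack=0)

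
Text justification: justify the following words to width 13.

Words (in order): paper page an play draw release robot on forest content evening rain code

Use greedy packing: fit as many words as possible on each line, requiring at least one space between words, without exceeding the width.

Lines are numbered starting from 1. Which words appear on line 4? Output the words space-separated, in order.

Line 1: ['paper', 'page', 'an'] (min_width=13, slack=0)
Line 2: ['play', 'draw'] (min_width=9, slack=4)
Line 3: ['release', 'robot'] (min_width=13, slack=0)
Line 4: ['on', 'forest'] (min_width=9, slack=4)
Line 5: ['content'] (min_width=7, slack=6)
Line 6: ['evening', 'rain'] (min_width=12, slack=1)
Line 7: ['code'] (min_width=4, slack=9)

Answer: on forest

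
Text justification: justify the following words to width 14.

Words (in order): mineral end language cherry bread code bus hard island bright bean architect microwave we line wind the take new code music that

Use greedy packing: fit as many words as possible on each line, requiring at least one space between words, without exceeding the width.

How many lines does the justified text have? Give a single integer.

Line 1: ['mineral', 'end'] (min_width=11, slack=3)
Line 2: ['language'] (min_width=8, slack=6)
Line 3: ['cherry', 'bread'] (min_width=12, slack=2)
Line 4: ['code', 'bus', 'hard'] (min_width=13, slack=1)
Line 5: ['island', 'bright'] (min_width=13, slack=1)
Line 6: ['bean', 'architect'] (min_width=14, slack=0)
Line 7: ['microwave', 'we'] (min_width=12, slack=2)
Line 8: ['line', 'wind', 'the'] (min_width=13, slack=1)
Line 9: ['take', 'new', 'code'] (min_width=13, slack=1)
Line 10: ['music', 'that'] (min_width=10, slack=4)
Total lines: 10

Answer: 10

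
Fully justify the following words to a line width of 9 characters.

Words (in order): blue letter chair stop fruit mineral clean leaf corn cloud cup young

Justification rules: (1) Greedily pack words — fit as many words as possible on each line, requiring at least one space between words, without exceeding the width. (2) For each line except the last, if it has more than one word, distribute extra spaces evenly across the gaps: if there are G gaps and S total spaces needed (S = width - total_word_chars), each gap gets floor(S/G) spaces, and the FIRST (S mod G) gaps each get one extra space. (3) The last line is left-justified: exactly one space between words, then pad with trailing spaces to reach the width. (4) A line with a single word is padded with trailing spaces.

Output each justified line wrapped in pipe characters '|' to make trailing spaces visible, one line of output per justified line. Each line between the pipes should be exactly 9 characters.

Line 1: ['blue'] (min_width=4, slack=5)
Line 2: ['letter'] (min_width=6, slack=3)
Line 3: ['chair'] (min_width=5, slack=4)
Line 4: ['stop'] (min_width=4, slack=5)
Line 5: ['fruit'] (min_width=5, slack=4)
Line 6: ['mineral'] (min_width=7, slack=2)
Line 7: ['clean'] (min_width=5, slack=4)
Line 8: ['leaf', 'corn'] (min_width=9, slack=0)
Line 9: ['cloud', 'cup'] (min_width=9, slack=0)
Line 10: ['young'] (min_width=5, slack=4)

Answer: |blue     |
|letter   |
|chair    |
|stop     |
|fruit    |
|mineral  |
|clean    |
|leaf corn|
|cloud cup|
|young    |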